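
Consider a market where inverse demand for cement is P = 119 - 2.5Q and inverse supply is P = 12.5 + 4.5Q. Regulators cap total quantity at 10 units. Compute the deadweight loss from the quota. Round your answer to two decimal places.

Without the quota, 119 - 2.5Q = 12.5 + 4.5Q gives Q* = 15.2143.
At Q = 10 the demand price is 119 - 2.5(10) = 94 and the supply price is 12.5 + 4.5(10) = 57.5.
Deadweight loss is the triangle between the curves from 10 to 15.2143: (1/2)(94 - 57.5)(15.2143 - 10) = 95.1607.

95.16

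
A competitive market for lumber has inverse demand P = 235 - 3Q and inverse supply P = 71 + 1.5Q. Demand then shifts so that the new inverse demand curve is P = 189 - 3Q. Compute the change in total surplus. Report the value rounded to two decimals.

-1441.33

Initial equilibrium: Q_0 = 36.4444, P_0 = 125.6667; CS_0 = (1/2)(36.4444)(109.3333) = 1992.2963, PS_0 = (1/2)(36.4444)(54.6667) = 996.1481.
New equilibrium: 189 - 3Q = 71 + 1.5Q gives Q_1 = 26.2222, P_1 = 110.3333; CS_1 = 1031.4074, PS_1 = 515.7037.
Change in total surplus = (1031.4074 + 515.7037) - (1992.2963 + 996.1481) = -1441.3333.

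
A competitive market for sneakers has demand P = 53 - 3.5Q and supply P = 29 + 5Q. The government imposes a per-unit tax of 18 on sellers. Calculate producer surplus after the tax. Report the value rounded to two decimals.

Pre-tax equilibrium: 53 - 3.5Q = 29 + 5Q gives Q* = 2.8235, P* = 43.1176.
A tax on sellers shifts supply up by 18: 53 - 3.5Q = 29 + 5Q + 18, so Q_t = 0.7059. Buyers pay P_b = 50.5294; sellers receive P_s = P_b - 18 = 32.5294.
PS = (1/2)(Q_t)(P_s - 29) = (1/2)(0.7059)(3.5294) = 1.2457.

1.25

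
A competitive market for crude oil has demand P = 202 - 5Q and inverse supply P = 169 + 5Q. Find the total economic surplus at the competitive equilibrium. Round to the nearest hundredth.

Setting demand equal to supply, 33 = 10Q, so Q* = 3.3 and P* = 185.5.
CS = (1/2)(3.3)(16.5) = 27.225 and PS = (1/2)(3.3)(16.5) = 27.225, so total surplus = 54.45.

54.45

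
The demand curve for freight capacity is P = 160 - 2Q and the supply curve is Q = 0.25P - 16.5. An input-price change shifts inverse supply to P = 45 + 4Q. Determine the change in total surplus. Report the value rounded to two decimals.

Rewriting supply in inverse form: P = 66 + 4Q.
Initial equilibrium: Q_0 = 15.6667, P_0 = 128.6667; CS_0 = (1/2)(15.6667)(31.3333) = 245.4444, PS_0 = (1/2)(15.6667)(62.6667) = 490.8889.
New equilibrium: 160 - 2Q = 45 + 4Q gives Q_1 = 19.1667, P_1 = 121.6667; CS_1 = 367.3611, PS_1 = 734.7222.
Change in total surplus = (367.3611 + 734.7222) - (245.4444 + 490.8889) = 365.75.

365.75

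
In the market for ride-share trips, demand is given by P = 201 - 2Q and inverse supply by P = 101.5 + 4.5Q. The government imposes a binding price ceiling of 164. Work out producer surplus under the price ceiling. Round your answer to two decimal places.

Without the control, 201 - 2Q = 101.5 + 4.5Q so Q* = 15.3077 and P* = 170.3846.
At P = 164, sellers supply (164 - 101.5)/4.5 = 13.8889 while buyers want more, so the quantity traded is 13.8889 at price 164.
PS is the triangle above supply below 164: (1/2)(13.8889)(164 - 101.5) = 434.0278.

434.03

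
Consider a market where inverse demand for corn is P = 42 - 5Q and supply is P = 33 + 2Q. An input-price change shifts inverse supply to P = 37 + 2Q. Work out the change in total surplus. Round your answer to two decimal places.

Initial equilibrium: Q_0 = 1.2857, P_0 = 35.5714; CS_0 = (1/2)(1.2857)(6.4286) = 4.1327, PS_0 = (1/2)(1.2857)(2.5714) = 1.6531.
New equilibrium: 42 - 5Q = 37 + 2Q gives Q_1 = 0.7143, P_1 = 38.4286; CS_1 = 1.2755, PS_1 = 0.5102.
Change in total surplus = (1.2755 + 0.5102) - (4.1327 + 1.6531) = -4.

-4.00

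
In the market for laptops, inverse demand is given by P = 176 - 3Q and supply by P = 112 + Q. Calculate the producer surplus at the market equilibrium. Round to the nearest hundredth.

Setting demand equal to supply, 64 = 4Q, so Q* = 16 and P* = 128.
PS is the area between P* and the supply curve from 0 to Q*: (1/2)(16)(16) = 128.

128.00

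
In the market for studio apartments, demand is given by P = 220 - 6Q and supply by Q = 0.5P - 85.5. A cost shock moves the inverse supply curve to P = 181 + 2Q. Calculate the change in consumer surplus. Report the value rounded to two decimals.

Rewriting supply in inverse form: P = 171 + 2Q.
Initial equilibrium: Q_0 = 6.125, P_0 = 183.25; CS_0 = (1/2)(6.125)(36.75) = 112.5469, PS_0 = (1/2)(6.125)(12.25) = 37.5156.
New equilibrium: 220 - 6Q = 181 + 2Q gives Q_1 = 4.875, P_1 = 190.75; CS_1 = 71.2969, PS_1 = 23.7656.
Change in consumer surplus = 71.2969 - 112.5469 = -41.25.

-41.25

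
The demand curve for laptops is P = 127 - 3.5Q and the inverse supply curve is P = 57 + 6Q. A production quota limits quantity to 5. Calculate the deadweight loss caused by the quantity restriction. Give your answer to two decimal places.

26.64

Without the quota, 127 - 3.5Q = 57 + 6Q gives Q* = 7.3684.
At Q = 5 the demand price is 127 - 3.5(5) = 109.5 and the supply price is 57 + 6(5) = 87.
DWL = (1/2)(gap between curves at 5) x (Q* - 5) = (1/2)(22.5)(2.3684) = 26.6447.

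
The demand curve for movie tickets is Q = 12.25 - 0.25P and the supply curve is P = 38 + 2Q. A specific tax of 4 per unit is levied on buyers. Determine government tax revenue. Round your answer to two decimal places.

Rewriting demand in inverse form: P = 49 - 4Q.
Pre-tax equilibrium: 49 - 4Q = 38 + 2Q gives Q* = 1.8333, P* = 41.6667.
A tax on buyers shifts demand down by 4: (49 - 4) - 4Q = 38 + 2Q, so Q_t = 1.1667. Buyers pay P_b = 44.3333; sellers receive P_s = P_b - 4 = 40.3333.
Tax revenue = t x Q_t = 4 x 1.1667 = 4.6667.

4.67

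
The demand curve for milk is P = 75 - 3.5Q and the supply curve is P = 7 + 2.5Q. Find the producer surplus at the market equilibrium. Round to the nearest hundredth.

160.56

Equilibrium: 75 - 3.5Q = 7 + 2.5Q, so Q* = 11.3333 and P* = 35.3333.
PS is the area between P* and the supply curve from 0 to Q*: (1/2)(11.3333)(28.3333) = 160.5556.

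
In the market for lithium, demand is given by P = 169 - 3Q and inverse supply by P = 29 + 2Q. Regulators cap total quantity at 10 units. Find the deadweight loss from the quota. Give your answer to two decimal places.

Without the quota, 169 - 3Q = 29 + 2Q gives Q* = 28.
At Q = 10 the demand price is 169 - 3(10) = 139 and the supply price is 29 + 2(10) = 49.
DWL = (1/2)(gap between curves at 10) x (Q* - 10) = (1/2)(90)(18) = 810.

810.00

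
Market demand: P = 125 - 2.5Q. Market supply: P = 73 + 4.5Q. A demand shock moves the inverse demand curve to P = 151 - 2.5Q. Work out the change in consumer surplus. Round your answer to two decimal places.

86.22

Initial equilibrium: Q_0 = 7.4286, P_0 = 106.4286; CS_0 = (1/2)(7.4286)(18.5714) = 68.9796, PS_0 = (1/2)(7.4286)(33.4286) = 124.1633.
New equilibrium: 151 - 2.5Q = 73 + 4.5Q gives Q_1 = 11.1429, P_1 = 123.1429; CS_1 = 155.2041, PS_1 = 279.3673.
Change in consumer surplus = 155.2041 - 68.9796 = 86.2245.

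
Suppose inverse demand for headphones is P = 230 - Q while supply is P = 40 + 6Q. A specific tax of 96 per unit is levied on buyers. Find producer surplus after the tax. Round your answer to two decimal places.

Without the tax, 230 - Q = 40 + 6Q so Q* = 27.1429 and P* = 202.8571.
A tax on buyers shifts demand down by 96: (230 - 96) - Q = 40 + 6Q, so Q_t = 13.4286. Buyers pay P_b = 216.5714; sellers receive P_s = P_b - 96 = 120.5714.
PS = (1/2)(Q_t)(P_s - 40) = (1/2)(13.4286)(80.5714) = 540.9796.

540.98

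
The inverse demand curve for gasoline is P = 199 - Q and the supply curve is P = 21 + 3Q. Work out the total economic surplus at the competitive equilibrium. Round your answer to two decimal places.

3960.50

Setting demand equal to supply, 178 = 4Q, so Q* = 44.5 and P* = 154.5.
CS = (1/2)(44.5)(44.5) = 990.125 and PS = (1/2)(44.5)(133.5) = 2970.375, so total surplus = 3960.5.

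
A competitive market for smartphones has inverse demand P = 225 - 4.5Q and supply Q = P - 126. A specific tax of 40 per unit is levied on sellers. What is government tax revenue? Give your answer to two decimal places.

429.09

Rewriting supply in inverse form: P = 126 + Q.
Pre-tax equilibrium: 225 - 4.5Q = 126 + Q gives Q* = 18, P* = 144.
With the tax, sellers need 40 more per unit: 225 - 4.5Q = 126 + Q + 40, so Q_t = 10.7273. Buyers pay P_b = 176.7273; sellers receive P_s = P_b - 40 = 136.7273.
Revenue is the tax times quantity traded: 40 x 10.7273 = 429.0909.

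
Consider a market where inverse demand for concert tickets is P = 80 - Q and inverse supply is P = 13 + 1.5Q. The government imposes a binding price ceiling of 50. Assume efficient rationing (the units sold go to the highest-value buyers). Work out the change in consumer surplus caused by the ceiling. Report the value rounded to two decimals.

76.66

Free-market equilibrium: 80 - Q = 13 + 1.5Q gives Q* = 26.8, P* = 53.2.
At P = 50, sellers supply (50 - 13)/1.5 = 24.6667 while buyers want more, so the quantity traded is 24.6667 at price 50.
CS goes from (1/2)(26.8)(26.8) = 359.12 to 435.7778 (computed as (80 - 50)(24.6667) - (1/2)(1)(24.6667)^2), a change of 76.6578.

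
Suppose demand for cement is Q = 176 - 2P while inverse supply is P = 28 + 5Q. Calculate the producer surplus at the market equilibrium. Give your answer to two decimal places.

297.52

Rewriting demand in inverse form: P = 88 - 0.5Q.
Set 88 - 0.5Q = 28 + 5Q, which gives 60 = 5.5Q, so Q* = 10.9091 and P* = 88 - 0.5(10.9091) = 82.5455.
The supply curve's price intercept is 28, so PS = (1/2)(Q*)(P* - 28) = (1/2)(10.9091)(54.5455) = 297.5207.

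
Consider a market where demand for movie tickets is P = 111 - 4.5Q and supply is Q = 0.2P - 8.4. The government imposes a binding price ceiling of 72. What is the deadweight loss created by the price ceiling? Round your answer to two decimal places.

Rewriting supply in inverse form: P = 42 + 5Q.
Without the control, 111 - 4.5Q = 42 + 5Q so Q* = 7.2632 and P* = 78.3158.
At P = 72, sellers supply (72 - 42)/5 = 6 while buyers want more, so the quantity traded is 6 at price 72.
The lost-trades triangle has base Q* - 6 = 1.2632 and height equal to the gap between the curves at Q = 6, which is 84 - 72 = 12. DWL = (1/2)(1.2632)(12) = 7.5789.

7.58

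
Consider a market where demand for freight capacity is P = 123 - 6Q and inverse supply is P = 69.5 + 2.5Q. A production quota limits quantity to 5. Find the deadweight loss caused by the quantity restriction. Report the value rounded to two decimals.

Unrestricted equilibrium: Q* = (123 - 69.5)/(6 + 2.5) = 6.2941.
At Q = 5 the demand price is 123 - 6(5) = 93 and the supply price is 69.5 + 2.5(5) = 82.
Deadweight loss is the triangle between the curves from 5 to 6.2941: (1/2)(93 - 82)(6.2941 - 5) = 7.1176.

7.12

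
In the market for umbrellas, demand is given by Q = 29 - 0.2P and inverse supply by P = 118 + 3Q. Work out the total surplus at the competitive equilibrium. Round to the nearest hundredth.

45.56

Rewriting demand in inverse form: P = 145 - 5Q.
Set 145 - 5Q = 118 + 3Q, which gives 27 = 8Q, so Q* = 3.375 and P* = 145 - 5(3.375) = 128.125.
CS = (1/2)(3.375)(16.875) = 28.4766 and PS = (1/2)(3.375)(10.125) = 17.0859, so total surplus = 45.5625.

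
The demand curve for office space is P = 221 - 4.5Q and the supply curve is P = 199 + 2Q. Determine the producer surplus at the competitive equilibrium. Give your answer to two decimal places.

11.46

Set 221 - 4.5Q = 199 + 2Q, which gives 22 = 6.5Q, so Q* = 3.3846 and P* = 221 - 4.5(3.3846) = 205.7692.
The supply curve's price intercept is 199, so PS = (1/2)(Q*)(P* - 199) = (1/2)(3.3846)(6.7692) = 11.4556.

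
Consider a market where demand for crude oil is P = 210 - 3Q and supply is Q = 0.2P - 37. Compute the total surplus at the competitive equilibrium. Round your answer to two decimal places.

Rewriting supply in inverse form: P = 185 + 5Q.
Set 210 - 3Q = 185 + 5Q, which gives 25 = 8Q, so Q* = 3.125 and P* = 210 - 3(3.125) = 200.625.
CS = (1/2)(3.125)(9.375) = 14.6484 and PS = (1/2)(3.125)(15.625) = 24.4141, so total surplus = 39.0625.

39.06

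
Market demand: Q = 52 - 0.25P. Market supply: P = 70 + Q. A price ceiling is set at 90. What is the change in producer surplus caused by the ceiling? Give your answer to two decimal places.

Rewriting demand in inverse form: P = 208 - 4Q.
Free-market equilibrium: 208 - 4Q = 70 + Q gives Q* = 27.6, P* = 97.6.
At P = 90, sellers supply (90 - 70)/1 = 20 while buyers want more, so the quantity traded is 20 at price 90.
PS goes from (1/2)(27.6)(27.6) = 380.88 to 200 (computed as (90 - 70)(20) - (1/2)(1)(20)^2), a change of -180.88.

-180.88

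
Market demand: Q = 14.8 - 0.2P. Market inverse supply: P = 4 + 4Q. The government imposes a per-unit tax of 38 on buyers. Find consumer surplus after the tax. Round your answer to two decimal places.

Rewriting demand in inverse form: P = 74 - 5Q.
Without the tax, 74 - 5Q = 4 + 4Q so Q* = 7.7778 and P* = 35.1111.
A tax on buyers shifts demand down by 38: (74 - 38) - 5Q = 4 + 4Q, so Q_t = 3.5556. Buyers pay P_b = 56.2222; sellers receive P_s = P_b - 38 = 18.2222.
Consumer surplus is the triangle under demand above P_b: (1/2)(3.5556)(74 - 56.2222) = 31.6049.

31.60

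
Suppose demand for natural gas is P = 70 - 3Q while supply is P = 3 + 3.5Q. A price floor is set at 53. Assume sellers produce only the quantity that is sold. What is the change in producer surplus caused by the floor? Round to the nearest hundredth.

Free-market equilibrium: 70 - 3Q = 3 + 3.5Q gives Q* = 10.3077, P* = 39.0769.
At P = 53, buyers demand (70 - 53)/3 = 5.6667 while sellers would supply more, so the quantity traded is 5.6667 at price 53.
PS goes from (1/2)(10.3077)(36.0769) = 185.9349 to 227.1389 (computed as (53 - 3)(5.6667) - (1/2)(3.5)(5.6667)^2), a change of 41.204.

41.20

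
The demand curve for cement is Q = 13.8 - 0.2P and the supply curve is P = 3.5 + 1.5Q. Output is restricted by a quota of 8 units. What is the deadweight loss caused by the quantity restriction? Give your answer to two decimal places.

14.02

Rewriting demand in inverse form: P = 69 - 5Q.
Unrestricted equilibrium: Q* = (69 - 3.5)/(5 + 1.5) = 10.0769.
At Q = 8 the demand price is 69 - 5(8) = 29 and the supply price is 3.5 + 1.5(8) = 15.5.
DWL = (1/2)(gap between curves at 8) x (Q* - 8) = (1/2)(13.5)(2.0769) = 14.0192.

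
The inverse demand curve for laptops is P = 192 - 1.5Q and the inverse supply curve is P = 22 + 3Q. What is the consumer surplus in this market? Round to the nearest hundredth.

1070.37

Setting demand equal to supply, 170 = 4.5Q, so Q* = 37.7778 and P* = 135.3333.
Consumer surplus is the triangle under demand above P*: (1/2)(37.7778)(192 - 135.3333) = (1/2)(37.7778)(56.6667) = 1070.3704.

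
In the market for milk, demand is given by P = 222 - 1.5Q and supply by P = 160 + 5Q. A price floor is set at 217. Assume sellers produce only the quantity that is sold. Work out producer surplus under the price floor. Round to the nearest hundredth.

Free-market equilibrium: 222 - 1.5Q = 160 + 5Q gives Q* = 9.5385, P* = 207.6923.
At the floor price 217, quantity demanded is (222 - 217)/1.5 = 3.3333; demand is the short side, so Q = 3.3333 trades at P = 217.
The supply price at Q = 3.3333 is 176.6667. PS is the trapezoid between 217 and supply over [0, 3.3333]: (1/2)[(217 - 160) + (217 - 176.6667)](3.3333) = 162.2222.

162.22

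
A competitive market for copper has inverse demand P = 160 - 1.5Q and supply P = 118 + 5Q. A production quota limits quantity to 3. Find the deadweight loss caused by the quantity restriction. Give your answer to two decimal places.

38.94

Unrestricted equilibrium: Q* = (160 - 118)/(1.5 + 5) = 6.4615.
At Q = 3 the demand price is 160 - 1.5(3) = 155.5 and the supply price is 118 + 5(3) = 133.
Deadweight loss is the triangle between the curves from 3 to 6.4615: (1/2)(155.5 - 133)(6.4615 - 3) = 38.9423.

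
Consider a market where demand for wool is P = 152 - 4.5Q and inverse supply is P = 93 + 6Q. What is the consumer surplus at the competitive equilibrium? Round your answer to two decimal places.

Setting demand equal to supply, 59 = 10.5Q, so Q* = 5.619 and P* = 126.7143.
The demand choke price is 152, so CS = (1/2)(Q*)(152 - P*) = (1/2)(5.619)(25.2857) = 71.0408.

71.04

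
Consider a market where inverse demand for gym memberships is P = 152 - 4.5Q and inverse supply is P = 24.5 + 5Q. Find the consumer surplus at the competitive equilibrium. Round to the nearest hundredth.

405.28

Setting demand equal to supply, 127.5 = 9.5Q, so Q* = 13.4211 and P* = 91.6053.
Consumer surplus is the triangle under demand above P*: (1/2)(13.4211)(152 - 91.6053) = (1/2)(13.4211)(60.3947) = 405.2805.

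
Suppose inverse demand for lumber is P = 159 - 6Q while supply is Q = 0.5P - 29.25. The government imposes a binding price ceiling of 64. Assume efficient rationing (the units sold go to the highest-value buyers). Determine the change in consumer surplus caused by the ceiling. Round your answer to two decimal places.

-234.89

Rewriting supply in inverse form: P = 58.5 + 2Q.
Without the control, 159 - 6Q = 58.5 + 2Q so Q* = 12.5625 and P* = 83.625.
At the ceiling price 64, quantity supplied is (64 - 58.5)/2 = 2.75; supply is the short side, so Q = 2.75 trades at P = 64.
CS goes from (1/2)(12.5625)(75.375) = 473.4492 to 238.5625 (computed as (159 - 64)(2.75) - (1/2)(6)(2.75)^2), a change of -234.8867.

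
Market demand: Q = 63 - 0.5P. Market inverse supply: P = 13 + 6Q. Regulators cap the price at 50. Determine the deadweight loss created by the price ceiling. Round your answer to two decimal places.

Rewriting demand in inverse form: P = 126 - 2Q.
Free-market equilibrium: 126 - 2Q = 13 + 6Q gives Q* = 14.125, P* = 97.75.
At the ceiling price 50, quantity supplied is (50 - 13)/6 = 6.1667; supply is the short side, so Q = 6.1667 trades at P = 50.
The lost-trades triangle has base Q* - 6.1667 = 7.9583 and height equal to the gap between the curves at Q = 6.1667, which is 113.6667 - 50 = 63.6667. DWL = (1/2)(7.9583)(63.6667) = 253.3403.

253.34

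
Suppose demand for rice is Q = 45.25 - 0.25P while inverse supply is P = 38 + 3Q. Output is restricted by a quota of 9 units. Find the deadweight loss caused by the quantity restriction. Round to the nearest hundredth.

Rewriting demand in inverse form: P = 181 - 4Q.
Without the quota, 181 - 4Q = 38 + 3Q gives Q* = 20.4286.
At Q = 9 the demand price is 181 - 4(9) = 145 and the supply price is 38 + 3(9) = 65.
DWL = (1/2)(gap between curves at 9) x (Q* - 9) = (1/2)(80)(11.4286) = 457.1429.

457.14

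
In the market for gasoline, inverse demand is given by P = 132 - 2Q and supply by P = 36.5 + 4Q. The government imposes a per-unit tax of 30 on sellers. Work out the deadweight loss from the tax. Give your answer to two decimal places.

75.00

Pre-tax equilibrium: 132 - 2Q = 36.5 + 4Q gives Q* = 15.9167, P* = 100.1667.
With the tax, sellers need 30 more per unit: 132 - 2Q = 36.5 + 4Q + 30, so Q_t = 10.9167. Buyers pay P_b = 110.1667; sellers receive P_s = P_b - 30 = 80.1667.
The welfare triangle lost has base Q* - Q_t = 5 and height t = 30, so DWL = (1/2)(5)(30) = 75.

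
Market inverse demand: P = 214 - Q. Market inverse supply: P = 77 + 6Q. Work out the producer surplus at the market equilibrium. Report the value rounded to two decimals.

1149.12

Set 214 - Q = 77 + 6Q, which gives 137 = 7Q, so Q* = 19.5714 and P* = 214 - (19.5714) = 194.4286.
Producer surplus is the triangle above supply below P*: (1/2)(19.5714)(194.4286 - 77) = (1/2)(19.5714)(117.4286) = 1149.1224.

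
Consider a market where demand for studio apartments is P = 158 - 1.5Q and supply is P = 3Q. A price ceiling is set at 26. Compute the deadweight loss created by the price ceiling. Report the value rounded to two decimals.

Free-market equilibrium: 158 - 1.5Q = 3Q gives Q* = 35.1111, P* = 105.3333.
At the ceiling price 26, quantity supplied is (26 - 0)/3 = 8.6667; supply is the short side, so Q = 8.6667 trades at P = 26.
At Q = 8.6667 the demand price is 145 and the supply price is 26. Deadweight loss is the triangle between the curves from 8.6667 to 35.1111: (1/2)(145 - 26)(35.1111 - 8.6667) = 1573.4444.

1573.44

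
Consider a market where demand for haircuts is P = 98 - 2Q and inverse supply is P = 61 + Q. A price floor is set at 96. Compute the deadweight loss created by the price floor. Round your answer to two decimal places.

Free-market equilibrium: 98 - 2Q = 61 + Q gives Q* = 12.3333, P* = 73.3333.
At the floor price 96, quantity demanded is (98 - 96)/2 = 1; demand is the short side, so Q = 1 trades at P = 96.
At Q = 1 the demand price is 96 and the supply price is 62. Deadweight loss is the triangle between the curves from 1 to 12.3333: (1/2)(96 - 62)(12.3333 - 1) = 192.6667.

192.67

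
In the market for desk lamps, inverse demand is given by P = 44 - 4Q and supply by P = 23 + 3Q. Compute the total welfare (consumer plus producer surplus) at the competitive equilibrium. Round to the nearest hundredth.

Equilibrium: 44 - 4Q = 23 + 3Q, so Q* = 3 and P* = 32.
CS = (1/2)(3)(12) = 18 and PS = (1/2)(3)(9) = 13.5, so total surplus = 31.5.

31.50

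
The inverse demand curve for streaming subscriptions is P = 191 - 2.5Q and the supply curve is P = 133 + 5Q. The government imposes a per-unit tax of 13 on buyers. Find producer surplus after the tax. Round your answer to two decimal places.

Pre-tax equilibrium: 191 - 2.5Q = 133 + 5Q gives Q* = 7.7333, P* = 171.6667.
A tax on buyers shifts demand down by 13: (191 - 13) - 2.5Q = 133 + 5Q, so Q_t = 6. Buyers pay P_b = 176; sellers receive P_s = P_b - 13 = 163.
PS = (1/2)(Q_t)(P_s - 133) = (1/2)(6)(30) = 90.

90.00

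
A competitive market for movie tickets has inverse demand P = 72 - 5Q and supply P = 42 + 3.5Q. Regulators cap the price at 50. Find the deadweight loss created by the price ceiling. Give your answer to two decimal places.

Without the control, 72 - 5Q = 42 + 3.5Q so Q* = 3.5294 and P* = 54.3529.
At P = 50, sellers supply (50 - 42)/3.5 = 2.2857 while buyers want more, so the quantity traded is 2.2857 at price 50.
The lost-trades triangle has base Q* - 2.2857 = 1.2437 and height equal to the gap between the curves at Q = 2.2857, which is 60.5714 - 50 = 10.5714. DWL = (1/2)(1.2437)(10.5714) = 6.5738.

6.57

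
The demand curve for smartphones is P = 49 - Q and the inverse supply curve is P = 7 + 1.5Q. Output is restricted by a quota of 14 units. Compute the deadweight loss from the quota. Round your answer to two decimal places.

Without the quota, 49 - Q = 7 + 1.5Q gives Q* = 16.8.
At Q = 14 the demand price is 49 - (14) = 35 and the supply price is 7 + 1.5(14) = 28.
Deadweight loss is the triangle between the curves from 14 to 16.8: (1/2)(35 - 28)(16.8 - 14) = 9.8.

9.80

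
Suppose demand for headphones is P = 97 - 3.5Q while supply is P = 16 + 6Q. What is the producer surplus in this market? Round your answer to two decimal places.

218.09

Set 97 - 3.5Q = 16 + 6Q, which gives 81 = 9.5Q, so Q* = 8.5263 and P* = 97 - 3.5(8.5263) = 67.1579.
PS is the area between P* and the supply curve from 0 to Q*: (1/2)(8.5263)(51.1579) = 218.0942.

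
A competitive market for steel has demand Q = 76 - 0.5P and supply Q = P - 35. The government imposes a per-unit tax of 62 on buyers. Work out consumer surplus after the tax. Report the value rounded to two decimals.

336.11

Rewriting demand in inverse form: P = 152 - 2Q.
Rewriting supply in inverse form: P = 35 + Q.
Without the tax, 152 - 2Q = 35 + Q so Q* = 39 and P* = 74.
With the tax, buyers' net willingness to pay falls by 62: (152 - 62) - 2Q = 35 + Q, so Q_t = 18.3333. Buyers pay P_b = 115.3333; sellers receive P_s = P_b - 62 = 53.3333.
Consumer surplus is the triangle under demand above P_b: (1/2)(18.3333)(152 - 115.3333) = 336.1111.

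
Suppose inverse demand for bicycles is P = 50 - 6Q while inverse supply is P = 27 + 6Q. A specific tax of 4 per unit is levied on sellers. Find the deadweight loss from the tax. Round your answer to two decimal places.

0.67

Without the tax, 50 - 6Q = 27 + 6Q so Q* = 1.9167 and P* = 38.5.
With the tax, sellers need 4 more per unit: 50 - 6Q = 27 + 6Q + 4, so Q_t = 1.5833. Buyers pay P_b = 40.5; sellers receive P_s = P_b - 4 = 36.5.
Deadweight loss is the triangle between the curves from Q_t to Q*: (1/2)(1.9167 - 1.5833)(4) = 0.6667.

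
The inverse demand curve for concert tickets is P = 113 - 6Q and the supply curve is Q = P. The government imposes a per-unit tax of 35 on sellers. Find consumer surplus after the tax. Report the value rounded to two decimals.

Rewriting supply in inverse form: P = Q.
Without the tax, 113 - 6Q = Q so Q* = 16.1429 and P* = 16.1429.
With the tax, sellers need 35 more per unit: 113 - 6Q = Q + 35, so Q_t = 11.1429. Buyers pay P_b = 46.1429; sellers receive P_s = P_b - 35 = 11.1429.
CS = (1/2)(Q_t)(113 - P_b) = (1/2)(11.1429)(66.8571) = 372.4898.

372.49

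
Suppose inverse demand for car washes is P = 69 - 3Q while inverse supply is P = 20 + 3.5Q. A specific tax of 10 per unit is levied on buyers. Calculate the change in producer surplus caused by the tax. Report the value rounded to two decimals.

Pre-tax equilibrium: 69 - 3Q = 20 + 3.5Q gives Q* = 7.5385, P* = 46.3846.
With the tax, buyers' net willingness to pay falls by 10: (69 - 10) - 3Q = 20 + 3.5Q, so Q_t = 6. Buyers pay P_b = 51; sellers receive P_s = P_b - 10 = 41.
Producers lose the trapezoid between P_s and P* out to Q_t plus the triangle from Q_t to Q*: change in PS = 63 - 99.4497 = -36.4497.

-36.45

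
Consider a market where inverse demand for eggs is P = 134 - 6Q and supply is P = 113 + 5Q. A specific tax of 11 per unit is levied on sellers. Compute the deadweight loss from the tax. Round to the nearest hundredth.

5.50

Without the tax, 134 - 6Q = 113 + 5Q so Q* = 1.9091 and P* = 122.5455.
With the tax, sellers need 11 more per unit: 134 - 6Q = 113 + 5Q + 11, so Q_t = 0.9091. Buyers pay P_b = 128.5455; sellers receive P_s = P_b - 11 = 117.5455.
The welfare triangle lost has base Q* - Q_t = 1 and height t = 11, so DWL = (1/2)(1)(11) = 5.5.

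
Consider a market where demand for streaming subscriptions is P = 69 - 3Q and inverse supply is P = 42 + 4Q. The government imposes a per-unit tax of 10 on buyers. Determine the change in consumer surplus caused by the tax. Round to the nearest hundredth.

-13.47

Pre-tax equilibrium: 69 - 3Q = 42 + 4Q gives Q* = 3.8571, P* = 57.4286.
A tax on buyers shifts demand down by 10: (69 - 10) - 3Q = 42 + 4Q, so Q_t = 2.4286. Buyers pay P_b = 61.7143; sellers receive P_s = P_b - 10 = 51.7143.
Consumers lose the trapezoid between P* and P_b out to Q_t plus the triangle from Q_t to Q*: change in CS = 8.8469 - 22.3163 = -13.4694.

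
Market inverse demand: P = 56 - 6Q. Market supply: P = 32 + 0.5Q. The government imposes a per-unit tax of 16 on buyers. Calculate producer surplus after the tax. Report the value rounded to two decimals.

0.38

Pre-tax equilibrium: 56 - 6Q = 32 + 0.5Q gives Q* = 3.6923, P* = 33.8462.
With the tax, buyers' net willingness to pay falls by 16: (56 - 16) - 6Q = 32 + 0.5Q, so Q_t = 1.2308. Buyers pay P_b = 48.6154; sellers receive P_s = P_b - 16 = 32.6154.
Producer surplus is the triangle above supply below P_s: (1/2)(1.2308)(32.6154 - 32) = 0.3787.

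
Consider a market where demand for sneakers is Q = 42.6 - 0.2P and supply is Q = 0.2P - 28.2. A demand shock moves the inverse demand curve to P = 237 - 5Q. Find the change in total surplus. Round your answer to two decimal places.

201.60

Rewriting demand in inverse form: P = 213 - 5Q.
Rewriting supply in inverse form: P = 141 + 5Q.
Initial equilibrium: Q_0 = 7.2, P_0 = 177; CS_0 = (1/2)(7.2)(36) = 129.6, PS_0 = (1/2)(7.2)(36) = 129.6.
New equilibrium: 237 - 5Q = 141 + 5Q gives Q_1 = 9.6, P_1 = 189; CS_1 = 230.4, PS_1 = 230.4.
Change in total surplus = (230.4 + 230.4) - (129.6 + 129.6) = 201.6.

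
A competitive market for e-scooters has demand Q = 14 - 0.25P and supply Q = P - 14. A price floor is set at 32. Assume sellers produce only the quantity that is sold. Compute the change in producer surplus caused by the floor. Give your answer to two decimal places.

Rewriting demand in inverse form: P = 56 - 4Q.
Rewriting supply in inverse form: P = 14 + Q.
Without the control, 56 - 4Q = 14 + Q so Q* = 8.4 and P* = 22.4.
At P = 32, buyers demand (56 - 32)/4 = 6 while sellers would supply more, so the quantity traded is 6 at price 32.
PS goes from (1/2)(8.4)(8.4) = 35.28 to 90 (computed as (32 - 14)(6) - (1/2)(1)(6)^2), a change of 54.72.

54.72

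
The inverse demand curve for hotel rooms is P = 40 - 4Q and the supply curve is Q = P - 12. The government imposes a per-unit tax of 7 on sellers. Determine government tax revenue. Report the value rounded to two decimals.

Rewriting supply in inverse form: P = 12 + Q.
Without the tax, 40 - 4Q = 12 + Q so Q* = 5.6 and P* = 17.6.
With the tax, sellers need 7 more per unit: 40 - 4Q = 12 + Q + 7, so Q_t = 4.2. Buyers pay P_b = 23.2; sellers receive P_s = P_b - 7 = 16.2.
Tax revenue = t x Q_t = 7 x 4.2 = 29.4.

29.40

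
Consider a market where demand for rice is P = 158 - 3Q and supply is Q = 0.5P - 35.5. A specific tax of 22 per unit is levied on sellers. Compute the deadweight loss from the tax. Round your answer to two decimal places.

Rewriting supply in inverse form: P = 71 + 2Q.
Without the tax, 158 - 3Q = 71 + 2Q so Q* = 17.4 and P* = 105.8.
With the tax, sellers need 22 more per unit: 158 - 3Q = 71 + 2Q + 22, so Q_t = 13. Buyers pay P_b = 119; sellers receive P_s = P_b - 22 = 97.
Deadweight loss is the triangle between the curves from Q_t to Q*: (1/2)(17.4 - 13)(22) = 48.4.

48.40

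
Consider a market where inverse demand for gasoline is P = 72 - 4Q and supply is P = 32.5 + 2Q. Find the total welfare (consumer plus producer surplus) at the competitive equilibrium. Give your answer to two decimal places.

Set 72 - 4Q = 32.5 + 2Q, which gives 39.5 = 6Q, so Q* = 6.5833 and P* = 72 - 4(6.5833) = 45.6667.
CS = (1/2)(6.5833)(26.3333) = 86.6806 and PS = (1/2)(6.5833)(13.1667) = 43.3403, so total surplus = 130.0208.

130.02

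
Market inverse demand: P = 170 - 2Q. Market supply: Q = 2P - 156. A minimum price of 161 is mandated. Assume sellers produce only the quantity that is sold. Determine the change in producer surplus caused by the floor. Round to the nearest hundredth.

Rewriting supply in inverse form: P = 78 + 0.5Q.
Free-market equilibrium: 170 - 2Q = 78 + 0.5Q gives Q* = 36.8, P* = 96.4.
At the floor price 161, quantity demanded is (170 - 161)/2 = 4.5; demand is the short side, so Q = 4.5 trades at P = 161.
PS goes from (1/2)(36.8)(18.4) = 338.56 to 368.4375 (computed as (161 - 78)(4.5) - (1/2)(0.5)(4.5)^2), a change of 29.8775.

29.88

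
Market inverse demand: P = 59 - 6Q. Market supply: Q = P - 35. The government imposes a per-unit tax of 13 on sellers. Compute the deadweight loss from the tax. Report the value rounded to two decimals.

Rewriting supply in inverse form: P = 35 + Q.
Without the tax, 59 - 6Q = 35 + Q so Q* = 3.4286 and P* = 38.4286.
A tax on sellers shifts supply up by 13: 59 - 6Q = 35 + Q + 13, so Q_t = 1.5714. Buyers pay P_b = 49.5714; sellers receive P_s = P_b - 13 = 36.5714.
Deadweight loss is the triangle between the curves from Q_t to Q*: (1/2)(3.4286 - 1.5714)(13) = 12.0714.

12.07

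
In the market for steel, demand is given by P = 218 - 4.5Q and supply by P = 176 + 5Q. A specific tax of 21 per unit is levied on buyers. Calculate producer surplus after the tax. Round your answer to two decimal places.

12.22

Pre-tax equilibrium: 218 - 4.5Q = 176 + 5Q gives Q* = 4.4211, P* = 198.1053.
With the tax, buyers' net willingness to pay falls by 21: (218 - 21) - 4.5Q = 176 + 5Q, so Q_t = 2.2105. Buyers pay P_b = 208.0526; sellers receive P_s = P_b - 21 = 187.0526.
Producer surplus is the triangle above supply below P_s: (1/2)(2.2105)(187.0526 - 176) = 12.2161.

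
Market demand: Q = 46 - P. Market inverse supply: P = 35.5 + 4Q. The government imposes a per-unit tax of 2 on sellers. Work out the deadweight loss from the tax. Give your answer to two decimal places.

0.40

Rewriting demand in inverse form: P = 46 - Q.
Without the tax, 46 - Q = 35.5 + 4Q so Q* = 2.1 and P* = 43.9.
With the tax, sellers need 2 more per unit: 46 - Q = 35.5 + 4Q + 2, so Q_t = 1.7. Buyers pay P_b = 44.3; sellers receive P_s = P_b - 2 = 42.3.
Deadweight loss is the triangle between the curves from Q_t to Q*: (1/2)(2.1 - 1.7)(2) = 0.4.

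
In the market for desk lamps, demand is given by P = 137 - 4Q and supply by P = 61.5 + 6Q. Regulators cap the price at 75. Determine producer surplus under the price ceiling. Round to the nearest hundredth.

Without the control, 137 - 4Q = 61.5 + 6Q so Q* = 7.55 and P* = 106.8.
At P = 75, sellers supply (75 - 61.5)/6 = 2.25 while buyers want more, so the quantity traded is 2.25 at price 75.
PS is the triangle above supply below 75: (1/2)(2.25)(75 - 61.5) = 15.1875.

15.19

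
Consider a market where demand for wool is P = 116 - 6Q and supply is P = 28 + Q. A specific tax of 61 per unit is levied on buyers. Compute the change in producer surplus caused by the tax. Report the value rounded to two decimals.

Pre-tax equilibrium: 116 - 6Q = 28 + Q gives Q* = 12.5714, P* = 40.5714.
With the tax, buyers' net willingness to pay falls by 61: (116 - 61) - 6Q = 28 + Q, so Q_t = 3.8571. Buyers pay P_b = 92.8571; sellers receive P_s = P_b - 61 = 31.8571.
PS falls from (1/2)(12.5714)(12.5714) = 79.0204 to (1/2)(3.8571)(3.8571) = 7.4388, a change of -71.5816.

-71.58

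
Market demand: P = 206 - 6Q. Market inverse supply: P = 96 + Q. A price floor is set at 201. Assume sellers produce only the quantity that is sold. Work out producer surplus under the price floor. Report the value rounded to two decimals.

Without the control, 206 - 6Q = 96 + Q so Q* = 15.7143 and P* = 111.7143.
At the floor price 201, quantity demanded is (206 - 201)/6 = 0.8333; demand is the short side, so Q = 0.8333 trades at P = 201.
The supply price at Q = 0.8333 is 96.8333. PS is the trapezoid between 201 and supply over [0, 0.8333]: (1/2)[(201 - 96) + (201 - 96.8333)](0.8333) = 87.1528.

87.15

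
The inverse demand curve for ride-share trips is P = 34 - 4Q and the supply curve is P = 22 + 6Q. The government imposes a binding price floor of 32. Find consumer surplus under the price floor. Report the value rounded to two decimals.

0.50

Free-market equilibrium: 34 - 4Q = 22 + 6Q gives Q* = 1.2, P* = 29.2.
At P = 32, buyers demand (34 - 32)/4 = 0.5 while sellers would supply more, so the quantity traded is 0.5 at price 32.
CS is the triangle under demand above 32: (1/2)(0.5)(34 - 32) = 0.5.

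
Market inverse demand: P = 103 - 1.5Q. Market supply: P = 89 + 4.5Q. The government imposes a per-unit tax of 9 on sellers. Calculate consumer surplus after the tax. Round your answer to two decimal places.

0.52

Without the tax, 103 - 1.5Q = 89 + 4.5Q so Q* = 2.3333 and P* = 99.5.
A tax on sellers shifts supply up by 9: 103 - 1.5Q = 89 + 4.5Q + 9, so Q_t = 0.8333. Buyers pay P_b = 101.75; sellers receive P_s = P_b - 9 = 92.75.
Consumer surplus is the triangle under demand above P_b: (1/2)(0.8333)(103 - 101.75) = 0.5208.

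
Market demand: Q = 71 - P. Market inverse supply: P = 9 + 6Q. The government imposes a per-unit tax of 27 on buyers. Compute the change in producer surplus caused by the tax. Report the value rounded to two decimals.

-160.35

Rewriting demand in inverse form: P = 71 - Q.
Without the tax, 71 - Q = 9 + 6Q so Q* = 8.8571 and P* = 62.1429.
With the tax, buyers' net willingness to pay falls by 27: (71 - 27) - Q = 9 + 6Q, so Q_t = 5. Buyers pay P_b = 66; sellers receive P_s = P_b - 27 = 39.
Producers lose the trapezoid between P_s and P* out to Q_t plus the triangle from Q_t to Q*: change in PS = 75 - 235.3469 = -160.3469.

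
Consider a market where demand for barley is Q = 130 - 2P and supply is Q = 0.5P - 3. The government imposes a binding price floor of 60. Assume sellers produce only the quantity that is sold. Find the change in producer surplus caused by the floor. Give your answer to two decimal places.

-116.96

Rewriting demand in inverse form: P = 65 - 0.5Q.
Rewriting supply in inverse form: P = 6 + 2Q.
Free-market equilibrium: 65 - 0.5Q = 6 + 2Q gives Q* = 23.6, P* = 53.2.
At the floor price 60, quantity demanded is (65 - 60)/0.5 = 10; demand is the short side, so Q = 10 trades at P = 60.
PS goes from (1/2)(23.6)(47.2) = 556.96 to 440 (computed as (60 - 6)(10) - (1/2)(2)(10)^2), a change of -116.96.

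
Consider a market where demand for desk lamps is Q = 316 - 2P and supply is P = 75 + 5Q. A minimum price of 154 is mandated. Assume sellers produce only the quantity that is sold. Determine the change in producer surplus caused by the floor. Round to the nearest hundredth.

-97.34

Rewriting demand in inverse form: P = 158 - 0.5Q.
Free-market equilibrium: 158 - 0.5Q = 75 + 5Q gives Q* = 15.0909, P* = 150.4545.
At P = 154, buyers demand (158 - 154)/0.5 = 8 while sellers would supply more, so the quantity traded is 8 at price 154.
PS goes from (1/2)(15.0909)(75.4545) = 569.3388 to 472 (computed as (154 - 75)(8) - (1/2)(5)(8)^2), a change of -97.3388.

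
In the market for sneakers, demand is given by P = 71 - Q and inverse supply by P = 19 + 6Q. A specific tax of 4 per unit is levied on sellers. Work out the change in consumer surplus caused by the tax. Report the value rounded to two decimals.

Without the tax, 71 - Q = 19 + 6Q so Q* = 7.4286 and P* = 63.5714.
A tax on sellers shifts supply up by 4: 71 - Q = 19 + 6Q + 4, so Q_t = 6.8571. Buyers pay P_b = 64.1429; sellers receive P_s = P_b - 4 = 60.1429.
Consumers lose the trapezoid between P* and P_b out to Q_t plus the triangle from Q_t to Q*: change in CS = 23.5102 - 27.5918 = -4.0816.

-4.08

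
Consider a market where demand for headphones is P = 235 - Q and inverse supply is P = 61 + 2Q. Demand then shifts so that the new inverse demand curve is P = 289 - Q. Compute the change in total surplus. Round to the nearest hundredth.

Initial equilibrium: Q_0 = 58, P_0 = 177; CS_0 = (1/2)(58)(58) = 1682, PS_0 = (1/2)(58)(116) = 3364.
New equilibrium: 289 - Q = 61 + 2Q gives Q_1 = 76, P_1 = 213; CS_1 = 2888, PS_1 = 5776.
Change in total surplus = (2888 + 5776) - (1682 + 3364) = 3618.

3618.00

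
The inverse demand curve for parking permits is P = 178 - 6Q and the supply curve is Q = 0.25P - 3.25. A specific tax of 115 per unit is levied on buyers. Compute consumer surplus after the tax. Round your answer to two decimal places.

75.00

Rewriting supply in inverse form: P = 13 + 4Q.
Pre-tax equilibrium: 178 - 6Q = 13 + 4Q gives Q* = 16.5, P* = 79.
With the tax, buyers' net willingness to pay falls by 115: (178 - 115) - 6Q = 13 + 4Q, so Q_t = 5. Buyers pay P_b = 148; sellers receive P_s = P_b - 115 = 33.
Consumer surplus is the triangle under demand above P_b: (1/2)(5)(178 - 148) = 75.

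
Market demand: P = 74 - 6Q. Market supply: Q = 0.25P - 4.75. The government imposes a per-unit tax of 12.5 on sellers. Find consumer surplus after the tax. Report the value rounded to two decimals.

Rewriting supply in inverse form: P = 19 + 4Q.
Without the tax, 74 - 6Q = 19 + 4Q so Q* = 5.5 and P* = 41.
With the tax, sellers need 12.5 more per unit: 74 - 6Q = 19 + 4Q + 12.5, so Q_t = 4.25. Buyers pay P_b = 48.5; sellers receive P_s = P_b - 12.5 = 36.
CS = (1/2)(Q_t)(74 - P_b) = (1/2)(4.25)(25.5) = 54.1875.

54.19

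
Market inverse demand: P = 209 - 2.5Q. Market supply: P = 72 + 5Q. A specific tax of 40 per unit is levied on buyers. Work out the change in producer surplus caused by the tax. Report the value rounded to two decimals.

Without the tax, 209 - 2.5Q = 72 + 5Q so Q* = 18.2667 and P* = 163.3333.
With the tax, buyers' net willingness to pay falls by 40: (209 - 40) - 2.5Q = 72 + 5Q, so Q_t = 12.9333. Buyers pay P_b = 176.6667; sellers receive P_s = P_b - 40 = 136.6667.
PS falls from (1/2)(18.2667)(91.3333) = 834.1778 to (1/2)(12.9333)(64.6667) = 418.1778, a change of -416.

-416.00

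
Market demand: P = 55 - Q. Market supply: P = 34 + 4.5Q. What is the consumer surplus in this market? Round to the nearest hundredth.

Set 55 - Q = 34 + 4.5Q, which gives 21 = 5.5Q, so Q* = 3.8182 and P* = 55 - (3.8182) = 51.1818.
Consumer surplus is the triangle under demand above P*: (1/2)(3.8182)(55 - 51.1818) = (1/2)(3.8182)(3.8182) = 7.2893.

7.29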